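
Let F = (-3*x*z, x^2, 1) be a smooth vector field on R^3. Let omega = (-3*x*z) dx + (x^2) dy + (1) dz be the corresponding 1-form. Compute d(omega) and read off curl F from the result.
d(omega) = (0) dy ∧ dz + (-3*x) dz ∧ dx + (2*x) dx ∧ dy; curl F = (0, -3*x, 2*x)

d omega = sum_{i<j} (∂f_j/∂x_i - ∂f_i/∂x_j) dx_i ∧ dx_j. Under the identification (dy ∧ dz, dz ∧ dx, dx ∧ dy) ↔ (e_x, e_y, e_z), the coefficients are exactly the components of curl F. Compute:
  ∂R/∂y - ∂Q/∂z = (0) - (0) = 0
  ∂P/∂z - ∂R/∂x = (-3*x) - (0) = -3*x
  ∂Q/∂x - ∂P/∂y = (2*x) - (0) = 2*x.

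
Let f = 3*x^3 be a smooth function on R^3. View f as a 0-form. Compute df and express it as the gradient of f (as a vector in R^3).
df = (9*x^2) dx + (0) dy + (0) dz; grad f = (9*x^2, 0, 0)

For a 0-form f, d f = (∂f/∂x) dx + (∂f/∂y) dy + (∂f/∂z) dz. The components of the vector representation are exactly the entries of grad f in Cartesian coordinates:
  ∂f/∂x = 9*x^2
  ∂f/∂y = 0
  ∂f/∂z = 0.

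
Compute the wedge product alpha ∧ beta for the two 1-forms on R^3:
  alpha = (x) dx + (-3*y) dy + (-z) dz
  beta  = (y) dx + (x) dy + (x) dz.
alpha ∧ beta = (x^2 + 3*y^2) dx ∧ dy + (x^2 + y*z) dx ∧ dz + (x*(-3*y + z)) dy ∧ dz

Distribute the wedge, using dx_i ∧ dx_j = -dx_j ∧ dx_i and dx_i ∧ dx_i = 0. For each pair (i, j) with i < j, the coefficient of dx_i ∧ dx_j in alpha ∧ beta is (alpha_i * beta_j - alpha_j * beta_i). Collecting: alpha ∧ beta = (x^2 + 3*y^2) dx ∧ dy + (x^2 + y*z) dx ∧ dz + (x*(-3*y + z)) dy ∧ dz.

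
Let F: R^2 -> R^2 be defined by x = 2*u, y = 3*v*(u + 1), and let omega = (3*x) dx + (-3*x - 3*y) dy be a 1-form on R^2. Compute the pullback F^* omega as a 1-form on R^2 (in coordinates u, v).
F^* omega = (-27*u*v^2 - 18*u*v + 12*u - 27*v^2) du + (-27*u^2*v - 18*u^2 - 54*u*v - 18*u - 27*v) dv

Using F^*(f dg) = (f ∘ F) d(g ∘ F), substitute each coordinate x_i by F_i(u, v) in f_i, and replace dx_i by d F_i = (∂F_i/∂u) du + (∂F_i/∂v) dv.
  For the x component: f_1(F) = 6*u; d F_1 = (2) du + (0) dv
  For the y component: f_2(F) = -9*u*v - 6*u - 9*v; d F_2 = (3*v) du + (3*u + 3) dv
Combining and collecting du, dv coefficients:
  coeff of du: -27*u*v^2 - 18*u*v + 12*u - 27*v^2
  coeff of dv: -27*u^2*v - 18*u^2 - 54*u*v - 18*u - 27*v
F^* omega = (-27*u*v^2 - 18*u*v + 12*u - 27*v^2) du + (-27*u^2*v - 18*u^2 - 54*u*v - 18*u - 27*v) dv.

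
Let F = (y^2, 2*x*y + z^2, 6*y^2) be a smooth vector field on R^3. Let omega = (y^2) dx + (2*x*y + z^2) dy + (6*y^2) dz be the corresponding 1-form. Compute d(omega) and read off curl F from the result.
d(omega) = (12*y - 2*z) dy ∧ dz + (0) dz ∧ dx + (0) dx ∧ dy; curl F = (12*y - 2*z, 0, 0)

d omega = sum_{i<j} (∂f_j/∂x_i - ∂f_i/∂x_j) dx_i ∧ dx_j. Under the identification (dy ∧ dz, dz ∧ dx, dx ∧ dy) ↔ (e_x, e_y, e_z), the coefficients are exactly the components of curl F. Compute:
  ∂R/∂y - ∂Q/∂z = (12*y) - (2*z) = 12*y - 2*z
  ∂P/∂z - ∂R/∂x = (0) - (0) = 0
  ∂Q/∂x - ∂P/∂y = (2*y) - (2*y) = 0.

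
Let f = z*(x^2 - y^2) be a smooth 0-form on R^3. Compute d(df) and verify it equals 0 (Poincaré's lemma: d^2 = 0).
d(df) = 0

Step 1: df = sum_i (∂f/∂x_i) dx_i = (2*x*z) dx + (-2*y*z) dy + (x^2 - y^2) dz.
Step 2: Apply d again. Using the 1-form formula, the coefficient of dx ∧ dy in d(df) is ∂^2 f/∂x ∂y - ∂^2 f/∂y ∂x = (0) - (0) = 0 (equality of mixed partials for smooth f).
Similarly for dx ∧ dz and dy ∧ dz — all coefficients vanish. So d(df) = 0.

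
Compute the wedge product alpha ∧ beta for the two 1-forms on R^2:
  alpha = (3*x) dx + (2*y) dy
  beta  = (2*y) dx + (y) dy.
alpha ∧ beta = (y*(3*x - 4*y)) dx ∧ dy

Distribute the wedge, using dx_i ∧ dx_j = -dx_j ∧ dx_i and dx_i ∧ dx_i = 0. For each pair (i, j) with i < j, the coefficient of dx_i ∧ dx_j in alpha ∧ beta is (alpha_i * beta_j - alpha_j * beta_i). Collecting: alpha ∧ beta = (y*(3*x - 4*y)) dx ∧ dy.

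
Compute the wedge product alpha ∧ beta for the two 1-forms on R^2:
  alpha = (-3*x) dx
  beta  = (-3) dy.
alpha ∧ beta = (9*x) dx ∧ dy

Distribute the wedge, using dx_i ∧ dx_j = -dx_j ∧ dx_i and dx_i ∧ dx_i = 0. For each pair (i, j) with i < j, the coefficient of dx_i ∧ dx_j in alpha ∧ beta is (alpha_i * beta_j - alpha_j * beta_i). Collecting: alpha ∧ beta = (9*x) dx ∧ dy.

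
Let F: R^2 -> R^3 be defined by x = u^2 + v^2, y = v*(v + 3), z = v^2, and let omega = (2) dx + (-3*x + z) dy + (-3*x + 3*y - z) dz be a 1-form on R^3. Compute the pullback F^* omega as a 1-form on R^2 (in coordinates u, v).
F^* omega = (4*u) du + (-12*u^2*v - 9*u^2 - 6*v^3 + 12*v^2 + 4*v) dv

Using F^*(f dg) = (f ∘ F) d(g ∘ F), substitute each coordinate x_i by F_i(u, v) in f_i, and replace dx_i by d F_i = (∂F_i/∂u) du + (∂F_i/∂v) dv.
  For the x component: f_1(F) = 2; d F_1 = (2*u) du + (2*v) dv
  For the y component: f_2(F) = -3*u^2 - 2*v^2; d F_2 = (0) du + (2*v + 3) dv
  For the z component: f_3(F) = -3*u^2 - v^2 + 9*v; d F_3 = (0) du + (2*v) dv
Combining and collecting du, dv coefficients:
  coeff of du: 4*u
  coeff of dv: -12*u^2*v - 9*u^2 - 6*v^3 + 12*v^2 + 4*v
F^* omega = (4*u) du + (-12*u^2*v - 9*u^2 - 6*v^3 + 12*v^2 + 4*v) dv.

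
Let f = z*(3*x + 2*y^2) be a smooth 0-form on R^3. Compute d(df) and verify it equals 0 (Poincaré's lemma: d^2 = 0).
d(df) = 0

Step 1: df = sum_i (∂f/∂x_i) dx_i = (3*z) dx + (4*y*z) dy + (3*x + 2*y^2) dz.
Step 2: Apply d again. Using the 1-form formula, the coefficient of dx ∧ dy in d(df) is ∂^2 f/∂x ∂y - ∂^2 f/∂y ∂x = (0) - (0) = 0 (equality of mixed partials for smooth f).
Similarly for dx ∧ dz and dy ∧ dz — all coefficients vanish. So d(df) = 0.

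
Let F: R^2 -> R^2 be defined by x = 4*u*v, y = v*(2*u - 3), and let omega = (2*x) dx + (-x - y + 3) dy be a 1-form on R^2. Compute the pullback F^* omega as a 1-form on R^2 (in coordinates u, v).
F^* omega = (2*v*(10*u*v + 3*v + 3)) du + (20*u^2*v + 24*u*v + 6*u - 9*v - 9) dv

Using F^*(f dg) = (f ∘ F) d(g ∘ F), substitute each coordinate x_i by F_i(u, v) in f_i, and replace dx_i by d F_i = (∂F_i/∂u) du + (∂F_i/∂v) dv.
  For the x component: f_1(F) = 8*u*v; d F_1 = (4*v) du + (4*u) dv
  For the y component: f_2(F) = -6*u*v + 3*v + 3; d F_2 = (2*v) du + (2*u - 3) dv
Combining and collecting du, dv coefficients:
  coeff of du: 2*v*(10*u*v + 3*v + 3)
  coeff of dv: 20*u^2*v + 24*u*v + 6*u - 9*v - 9
F^* omega = (2*v*(10*u*v + 3*v + 3)) du + (20*u^2*v + 24*u*v + 6*u - 9*v - 9) dv.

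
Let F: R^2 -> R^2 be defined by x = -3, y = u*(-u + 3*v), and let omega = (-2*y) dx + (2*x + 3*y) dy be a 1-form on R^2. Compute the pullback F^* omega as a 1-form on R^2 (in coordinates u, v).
F^* omega = (6*u^3 - 27*u^2*v + 27*u*v^2 + 12*u - 18*v) du + (9*u*(-u^2 + 3*u*v - 2)) dv

Using F^*(f dg) = (f ∘ F) d(g ∘ F), substitute each coordinate x_i by F_i(u, v) in f_i, and replace dx_i by d F_i = (∂F_i/∂u) du + (∂F_i/∂v) dv.
  For the x component: f_1(F) = 2*u*(u - 3*v); d F_1 = (0) du + (0) dv
  For the y component: f_2(F) = -3*u^2 + 9*u*v - 6; d F_2 = (-2*u + 3*v) du + (3*u) dv
Combining and collecting du, dv coefficients:
  coeff of du: 6*u^3 - 27*u^2*v + 27*u*v^2 + 12*u - 18*v
  coeff of dv: 9*u*(-u^2 + 3*u*v - 2)
F^* omega = (6*u^3 - 27*u^2*v + 27*u*v^2 + 12*u - 18*v) du + (9*u*(-u^2 + 3*u*v - 2)) dv.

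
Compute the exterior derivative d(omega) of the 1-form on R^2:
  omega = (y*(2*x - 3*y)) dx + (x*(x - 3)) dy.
d(omega) = (6*y - 3) dx ∧ dy

For a 1-form omega = sum_i f_i dx_i, the exterior derivative is
  d(omega) = sum_{i < j} (∂f_j/∂x_i - ∂f_i/∂x_j) dx_i ∧ dx_j.
  coefficient of dx ∧ dy: ∂f_2/∂x - ∂f_1/∂y = ∂(x*(x - 3))/∂x - ∂(y*(2*x - 3*y))/∂y = 6*y - 3
Assembling: d(omega) = (6*y - 3) dx ∧ dy.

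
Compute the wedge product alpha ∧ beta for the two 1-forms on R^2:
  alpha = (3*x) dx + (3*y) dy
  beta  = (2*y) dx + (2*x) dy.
alpha ∧ beta = (6*x^2 - 6*y^2) dx ∧ dy

Distribute the wedge, using dx_i ∧ dx_j = -dx_j ∧ dx_i and dx_i ∧ dx_i = 0. For each pair (i, j) with i < j, the coefficient of dx_i ∧ dx_j in alpha ∧ beta is (alpha_i * beta_j - alpha_j * beta_i). Collecting: alpha ∧ beta = (6*x^2 - 6*y^2) dx ∧ dy.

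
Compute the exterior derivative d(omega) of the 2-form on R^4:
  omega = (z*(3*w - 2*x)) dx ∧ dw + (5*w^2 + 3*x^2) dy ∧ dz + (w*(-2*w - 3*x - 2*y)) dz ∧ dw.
d(omega) = (-6*w + 2*x) dx ∧ dz ∧ dw + (6*x) dx ∧ dy ∧ dz + (8*w) dy ∧ dz ∧ dw

For a 2-form omega = sum_{i<j} g_{ij} dx_i ∧ dx_j, the exterior derivative is
  d(omega) = sum_{i<j} d(g_{ij}) ∧ dx_i ∧ dx_j = sum_{i<j, k} (∂g_{ij}/∂x_k) dx_k ∧ dx_i ∧ dx_j.
Expand each term, using dx_k ∧ dx_i ∧ dx_j = sgn(permutation) dx_{(a)} ∧ dx_{(b)} ∧ dx_{(c)} with (a < b < c) sorted:
  d(z*(3*w - 2*x)) includes (∂/∂z)(z*(3*w - 2*x)) dz = (3*w - 2*x) dz, which multiplied by dx ∧ dw gives (-3*w + 2*x) dx ∧ dz ∧ dw
  d(5*w^2 + 3*x^2) includes (∂/∂x)(5*w^2 + 3*x^2) dx = (6*x) dx, which multiplied by dy ∧ dz gives (6*x) dx ∧ dy ∧ dz
  d(5*w^2 + 3*x^2) includes (∂/∂w)(5*w^2 + 3*x^2) dw = (10*w) dw, which multiplied by dy ∧ dz gives (10*w) dy ∧ dz ∧ dw
  d(w*(-2*w - 3*x - 2*y)) includes (∂/∂x)(w*(-2*w - 3*x - 2*y)) dx = (-3*w) dx, which multiplied by dz ∧ dw gives (-3*w) dx ∧ dz ∧ dw
  d(w*(-2*w - 3*x - 2*y)) includes (∂/∂y)(w*(-2*w - 3*x - 2*y)) dy = (-2*w) dy, which multiplied by dz ∧ dw gives (-2*w) dy ∧ dz ∧ dw
Collecting like 3-forms: d(omega) = (-6*w + 2*x) dx ∧ dz ∧ dw + (6*x) dx ∧ dy ∧ dz + (8*w) dy ∧ dz ∧ dw.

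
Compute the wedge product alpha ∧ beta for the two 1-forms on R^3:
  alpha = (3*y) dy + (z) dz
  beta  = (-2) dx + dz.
alpha ∧ beta = (6*y) dx ∧ dy + (3*y) dy ∧ dz + (2*z) dx ∧ dz

Distribute the wedge, using dx_i ∧ dx_j = -dx_j ∧ dx_i and dx_i ∧ dx_i = 0. For each pair (i, j) with i < j, the coefficient of dx_i ∧ dx_j in alpha ∧ beta is (alpha_i * beta_j - alpha_j * beta_i). Collecting: alpha ∧ beta = (6*y) dx ∧ dy + (3*y) dy ∧ dz + (2*z) dx ∧ dz.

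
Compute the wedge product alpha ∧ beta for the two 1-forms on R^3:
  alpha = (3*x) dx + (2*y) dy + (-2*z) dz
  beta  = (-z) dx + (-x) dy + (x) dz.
alpha ∧ beta = (-3*x^2 + 2*y*z) dx ∧ dy + (3*x^2 - 2*z^2) dx ∧ dz + (2*x*(y - z)) dy ∧ dz

Distribute the wedge, using dx_i ∧ dx_j = -dx_j ∧ dx_i and dx_i ∧ dx_i = 0. For each pair (i, j) with i < j, the coefficient of dx_i ∧ dx_j in alpha ∧ beta is (alpha_i * beta_j - alpha_j * beta_i). Collecting: alpha ∧ beta = (-3*x^2 + 2*y*z) dx ∧ dy + (3*x^2 - 2*z^2) dx ∧ dz + (2*x*(y - z)) dy ∧ dz.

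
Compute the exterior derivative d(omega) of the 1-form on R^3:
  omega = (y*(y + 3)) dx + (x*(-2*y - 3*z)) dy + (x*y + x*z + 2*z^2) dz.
d(omega) = (-4*y - 3*z - 3) dx ∧ dy + (y + z) dx ∧ dz + (4*x) dy ∧ dz

For a 1-form omega = sum_i f_i dx_i, the exterior derivative is
  d(omega) = sum_{i < j} (∂f_j/∂x_i - ∂f_i/∂x_j) dx_i ∧ dx_j.
  coefficient of dx ∧ dy: ∂f_2/∂x - ∂f_1/∂y = ∂(x*(-2*y - 3*z))/∂x - ∂(y*(y + 3))/∂y = -4*y - 3*z - 3
  coefficient of dx ∧ dz: ∂f_3/∂x - ∂f_1/∂z = ∂(x*y + x*z + 2*z^2)/∂x - ∂(y*(y + 3))/∂z = y + z
  coefficient of dy ∧ dz: ∂f_3/∂y - ∂f_2/∂z = ∂(x*y + x*z + 2*z^2)/∂y - ∂(x*(-2*y - 3*z))/∂z = 4*x
Assembling: d(omega) = (-4*y - 3*z - 3) dx ∧ dy + (y + z) dx ∧ dz + (4*x) dy ∧ dz.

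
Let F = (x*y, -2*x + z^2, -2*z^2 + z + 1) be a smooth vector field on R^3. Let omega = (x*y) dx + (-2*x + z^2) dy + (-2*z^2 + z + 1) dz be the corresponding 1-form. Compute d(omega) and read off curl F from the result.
d(omega) = (-2*z) dy ∧ dz + (0) dz ∧ dx + (-x - 2) dx ∧ dy; curl F = (-2*z, 0, -x - 2)

d omega = sum_{i<j} (∂f_j/∂x_i - ∂f_i/∂x_j) dx_i ∧ dx_j. Under the identification (dy ∧ dz, dz ∧ dx, dx ∧ dy) ↔ (e_x, e_y, e_z), the coefficients are exactly the components of curl F. Compute:
  ∂R/∂y - ∂Q/∂z = (0) - (2*z) = -2*z
  ∂P/∂z - ∂R/∂x = (0) - (0) = 0
  ∂Q/∂x - ∂P/∂y = (-2) - (x) = -x - 2.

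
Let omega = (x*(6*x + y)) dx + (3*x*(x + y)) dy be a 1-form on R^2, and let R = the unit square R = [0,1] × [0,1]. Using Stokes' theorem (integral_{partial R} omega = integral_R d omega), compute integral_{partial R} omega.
integral_(partial R) omega = 4

Stokes: integral_partial_R omega = integral_R d omega with d omega = (∂Q/∂x - ∂P/∂y) dx ∧ dy.
  ∂Q/∂x = 6*x + 3*y
  ∂P/∂y = x
  integrand = ∂Q/∂x - ∂P/∂y = 5*x + 3*y.
Integrating over R: integral_0^1 integral_0^1 (5*x + 3*y) dx dy = 4.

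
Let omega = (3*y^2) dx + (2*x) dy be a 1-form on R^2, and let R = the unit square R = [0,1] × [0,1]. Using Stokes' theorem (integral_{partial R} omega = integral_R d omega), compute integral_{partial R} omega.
integral_(partial R) omega = -1

Stokes: integral_partial_R omega = integral_R d omega with d omega = (∂Q/∂x - ∂P/∂y) dx ∧ dy.
  ∂Q/∂x = 2
  ∂P/∂y = 6*y
  integrand = ∂Q/∂x - ∂P/∂y = 2 - 6*y.
Integrating over R: integral_0^1 integral_0^1 (2 - 6*y) dx dy = -1.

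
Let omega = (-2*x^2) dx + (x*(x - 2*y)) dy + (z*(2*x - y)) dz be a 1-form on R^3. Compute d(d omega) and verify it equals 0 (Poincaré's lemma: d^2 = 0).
d(d omega) = 0

Step 1: d omega = sum_{i<j} (∂f_j/∂x_i - ∂f_i/∂x_j) dx_i ∧ dx_j:
  coeff of dx ∧ dy: 2*x - 2*y
  coeff of dx ∧ dz: 2*z
  coeff of dy ∧ dz: -z
Step 2: Apply d again to each 2-form coefficient. The only possible 3-form in R^3 is dx ∧ dy ∧ dz, with coefficient
  ∂(coeff of dy∧dz)/∂x - ∂(coeff of dx∧dz)/∂y + ∂(coeff of dx∧dy)/∂z
  = ∂/∂x (-z) - ∂/∂y (2*z) + ∂/∂z (2*x - 2*y).
Each of these terms simplifies to sums of mixed partials that cancel in pairs. The result is 0 (by equality of mixed partials for smooth functions — Schwarz / Clairaut).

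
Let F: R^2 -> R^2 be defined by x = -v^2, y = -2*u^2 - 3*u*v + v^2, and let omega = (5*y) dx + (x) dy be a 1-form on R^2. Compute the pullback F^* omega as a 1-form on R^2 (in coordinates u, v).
F^* omega = (v^2*(4*u + 3*v)) du + (v*(20*u^2 + 33*u*v - 12*v^2)) dv

Using F^*(f dg) = (f ∘ F) d(g ∘ F), substitute each coordinate x_i by F_i(u, v) in f_i, and replace dx_i by d F_i = (∂F_i/∂u) du + (∂F_i/∂v) dv.
  For the x component: f_1(F) = -10*u^2 - 15*u*v + 5*v^2; d F_1 = (0) du + (-2*v) dv
  For the y component: f_2(F) = -v^2; d F_2 = (-4*u - 3*v) du + (-3*u + 2*v) dv
Combining and collecting du, dv coefficients:
  coeff of du: v^2*(4*u + 3*v)
  coeff of dv: v*(20*u^2 + 33*u*v - 12*v^2)
F^* omega = (v^2*(4*u + 3*v)) du + (v*(20*u^2 + 33*u*v - 12*v^2)) dv.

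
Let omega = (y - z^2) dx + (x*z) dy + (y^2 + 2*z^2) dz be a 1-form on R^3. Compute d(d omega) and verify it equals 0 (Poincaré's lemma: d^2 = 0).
d(d omega) = 0

Step 1: d omega = sum_{i<j} (∂f_j/∂x_i - ∂f_i/∂x_j) dx_i ∧ dx_j:
  coeff of dx ∧ dy: z - 1
  coeff of dx ∧ dz: 2*z
  coeff of dy ∧ dz: -x + 2*y
Step 2: Apply d again to each 2-form coefficient. The only possible 3-form in R^3 is dx ∧ dy ∧ dz, with coefficient
  ∂(coeff of dy∧dz)/∂x - ∂(coeff of dx∧dz)/∂y + ∂(coeff of dx∧dy)/∂z
  = ∂/∂x (-x + 2*y) - ∂/∂y (2*z) + ∂/∂z (z - 1).
Each of these terms simplifies to sums of mixed partials that cancel in pairs. The result is 0 (by equality of mixed partials for smooth functions — Schwarz / Clairaut).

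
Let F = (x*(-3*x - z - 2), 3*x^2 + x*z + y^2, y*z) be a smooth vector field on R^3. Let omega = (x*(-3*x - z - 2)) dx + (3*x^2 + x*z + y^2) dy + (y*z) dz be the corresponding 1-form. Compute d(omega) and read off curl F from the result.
d(omega) = (-x + z) dy ∧ dz + (-x) dz ∧ dx + (6*x + z) dx ∧ dy; curl F = (-x + z, -x, 6*x + z)

d omega = sum_{i<j} (∂f_j/∂x_i - ∂f_i/∂x_j) dx_i ∧ dx_j. Under the identification (dy ∧ dz, dz ∧ dx, dx ∧ dy) ↔ (e_x, e_y, e_z), the coefficients are exactly the components of curl F. Compute:
  ∂R/∂y - ∂Q/∂z = (z) - (x) = -x + z
  ∂P/∂z - ∂R/∂x = (-x) - (0) = -x
  ∂Q/∂x - ∂P/∂y = (6*x + z) - (0) = 6*x + z.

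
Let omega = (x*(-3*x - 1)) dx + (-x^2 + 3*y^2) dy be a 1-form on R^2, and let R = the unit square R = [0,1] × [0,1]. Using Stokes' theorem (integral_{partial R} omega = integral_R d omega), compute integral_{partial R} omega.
integral_(partial R) omega = -1

Stokes: integral_partial_R omega = integral_R d omega with d omega = (∂Q/∂x - ∂P/∂y) dx ∧ dy.
  ∂Q/∂x = -2*x
  ∂P/∂y = 0
  integrand = ∂Q/∂x - ∂P/∂y = -2*x.
Integrating over R: integral_0^1 integral_0^1 (-2*x) dx dy = -1.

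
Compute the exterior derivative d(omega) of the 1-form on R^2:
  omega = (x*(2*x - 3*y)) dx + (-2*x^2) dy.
d(omega) = (-x) dx ∧ dy

For a 1-form omega = sum_i f_i dx_i, the exterior derivative is
  d(omega) = sum_{i < j} (∂f_j/∂x_i - ∂f_i/∂x_j) dx_i ∧ dx_j.
  coefficient of dx ∧ dy: ∂f_2/∂x - ∂f_1/∂y = ∂(-2*x^2)/∂x - ∂(x*(2*x - 3*y))/∂y = -x
Assembling: d(omega) = (-x) dx ∧ dy.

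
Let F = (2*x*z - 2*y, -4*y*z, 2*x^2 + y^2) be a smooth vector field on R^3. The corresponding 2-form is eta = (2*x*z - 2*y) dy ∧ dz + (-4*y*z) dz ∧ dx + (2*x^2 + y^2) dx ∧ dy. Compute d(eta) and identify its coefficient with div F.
d(eta) = (-2*z) dx ∧ dy ∧ dz; div F = -2*z

For a 2-form in R^3 of the form above, applying d gives a 3-form with coefficient ∂P/∂x + ∂Q/∂y + ∂R/∂z:
  ∂P/∂x = 2*z
  ∂Q/∂y = -4*z
  ∂R/∂z = 0
Sum = -2*z, which is exactly div F.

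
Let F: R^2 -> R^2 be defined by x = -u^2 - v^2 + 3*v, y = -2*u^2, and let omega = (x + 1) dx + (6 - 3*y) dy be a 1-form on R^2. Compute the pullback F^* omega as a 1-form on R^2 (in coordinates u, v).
F^* omega = (2*u*(-11*u^2 + v^2 - 3*v - 13)) du + (2*u^2*v - 3*u^2 + 2*v^3 - 9*v^2 + 7*v + 3) dv

Using F^*(f dg) = (f ∘ F) d(g ∘ F), substitute each coordinate x_i by F_i(u, v) in f_i, and replace dx_i by d F_i = (∂F_i/∂u) du + (∂F_i/∂v) dv.
  For the x component: f_1(F) = -u^2 - v^2 + 3*v + 1; d F_1 = (-2*u) du + (3 - 2*v) dv
  For the y component: f_2(F) = 6*u^2 + 6; d F_2 = (-4*u) du + (0) dv
Combining and collecting du, dv coefficients:
  coeff of du: 2*u*(-11*u^2 + v^2 - 3*v - 13)
  coeff of dv: 2*u^2*v - 3*u^2 + 2*v^3 - 9*v^2 + 7*v + 3
F^* omega = (2*u*(-11*u^2 + v^2 - 3*v - 13)) du + (2*u^2*v - 3*u^2 + 2*v^3 - 9*v^2 + 7*v + 3) dv.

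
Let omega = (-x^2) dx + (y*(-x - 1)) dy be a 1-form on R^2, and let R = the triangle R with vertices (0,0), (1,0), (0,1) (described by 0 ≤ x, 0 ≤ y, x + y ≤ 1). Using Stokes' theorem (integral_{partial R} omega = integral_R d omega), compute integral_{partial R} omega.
integral_(partial R) omega = -1/6

Stokes: integral_partial_R omega = integral_R d omega with d omega = (∂Q/∂x - ∂P/∂y) dx ∧ dy.
  ∂Q/∂x = -y
  ∂P/∂y = 0
  integrand = ∂Q/∂x - ∂P/∂y = -y.
Integrating over R: integral_0^1 integral_0^{1-x} (-y) dy dx = -1/6.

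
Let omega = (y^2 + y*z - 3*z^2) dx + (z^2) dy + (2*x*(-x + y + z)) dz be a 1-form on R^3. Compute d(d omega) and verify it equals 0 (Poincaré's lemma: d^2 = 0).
d(d omega) = 0

Step 1: d omega = sum_{i<j} (∂f_j/∂x_i - ∂f_i/∂x_j) dx_i ∧ dx_j:
  coeff of dx ∧ dy: -2*y - z
  coeff of dx ∧ dz: -4*x + y + 8*z
  coeff of dy ∧ dz: 2*x - 2*z
Step 2: Apply d again to each 2-form coefficient. The only possible 3-form in R^3 is dx ∧ dy ∧ dz, with coefficient
  ∂(coeff of dy∧dz)/∂x - ∂(coeff of dx∧dz)/∂y + ∂(coeff of dx∧dy)/∂z
  = ∂/∂x (2*x - 2*z) - ∂/∂y (-4*x + y + 8*z) + ∂/∂z (-2*y - z).
Each of these terms simplifies to sums of mixed partials that cancel in pairs. The result is 0 (by equality of mixed partials for smooth functions — Schwarz / Clairaut).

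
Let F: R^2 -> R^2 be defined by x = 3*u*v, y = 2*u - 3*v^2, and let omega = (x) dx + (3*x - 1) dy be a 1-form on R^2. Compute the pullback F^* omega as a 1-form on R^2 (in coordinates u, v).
F^* omega = (9*u*v^2 + 18*u*v - 2) du + (3*v*(3*u^2 - 18*u*v + 2)) dv

Using F^*(f dg) = (f ∘ F) d(g ∘ F), substitute each coordinate x_i by F_i(u, v) in f_i, and replace dx_i by d F_i = (∂F_i/∂u) du + (∂F_i/∂v) dv.
  For the x component: f_1(F) = 3*u*v; d F_1 = (3*v) du + (3*u) dv
  For the y component: f_2(F) = 9*u*v - 1; d F_2 = (2) du + (-6*v) dv
Combining and collecting du, dv coefficients:
  coeff of du: 9*u*v^2 + 18*u*v - 2
  coeff of dv: 3*v*(3*u^2 - 18*u*v + 2)
F^* omega = (9*u*v^2 + 18*u*v - 2) du + (3*v*(3*u^2 - 18*u*v + 2)) dv.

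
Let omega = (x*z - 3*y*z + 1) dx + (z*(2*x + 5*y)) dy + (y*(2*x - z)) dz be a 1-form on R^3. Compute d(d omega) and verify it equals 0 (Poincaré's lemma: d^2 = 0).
d(d omega) = 0

Step 1: d omega = sum_{i<j} (∂f_j/∂x_i - ∂f_i/∂x_j) dx_i ∧ dx_j:
  coeff of dx ∧ dy: 5*z
  coeff of dx ∧ dz: -x + 5*y
  coeff of dy ∧ dz: -5*y - z
Step 2: Apply d again to each 2-form coefficient. The only possible 3-form in R^3 is dx ∧ dy ∧ dz, with coefficient
  ∂(coeff of dy∧dz)/∂x - ∂(coeff of dx∧dz)/∂y + ∂(coeff of dx∧dy)/∂z
  = ∂/∂x (-5*y - z) - ∂/∂y (-x + 5*y) + ∂/∂z (5*z).
Each of these terms simplifies to sums of mixed partials that cancel in pairs. The result is 0 (by equality of mixed partials for smooth functions — Schwarz / Clairaut).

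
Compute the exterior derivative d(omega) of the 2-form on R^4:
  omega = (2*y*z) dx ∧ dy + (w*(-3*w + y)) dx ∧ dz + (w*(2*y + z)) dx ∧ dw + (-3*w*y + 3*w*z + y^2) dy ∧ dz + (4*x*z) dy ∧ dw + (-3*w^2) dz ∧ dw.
d(omega) = (-w + 2*y) dx ∧ dy ∧ dz + (-7*w + y) dx ∧ dz ∧ dw + (-2*w + 4*z) dx ∧ dy ∧ dw + (-4*x - 3*y + 3*z) dy ∧ dz ∧ dw

For a 2-form omega = sum_{i<j} g_{ij} dx_i ∧ dx_j, the exterior derivative is
  d(omega) = sum_{i<j} d(g_{ij}) ∧ dx_i ∧ dx_j = sum_{i<j, k} (∂g_{ij}/∂x_k) dx_k ∧ dx_i ∧ dx_j.
Expand each term, using dx_k ∧ dx_i ∧ dx_j = sgn(permutation) dx_{(a)} ∧ dx_{(b)} ∧ dx_{(c)} with (a < b < c) sorted:
  d(2*y*z) includes (∂/∂z)(2*y*z) dz = (2*y) dz, which multiplied by dx ∧ dy gives (2*y) dx ∧ dy ∧ dz
  d(w*(-3*w + y)) includes (∂/∂y)(w*(-3*w + y)) dy = (w) dy, which multiplied by dx ∧ dz gives (-w) dx ∧ dy ∧ dz
  d(w*(-3*w + y)) includes (∂/∂w)(w*(-3*w + y)) dw = (-6*w + y) dw, which multiplied by dx ∧ dz gives (-6*w + y) dx ∧ dz ∧ dw
  d(w*(2*y + z)) includes (∂/∂y)(w*(2*y + z)) dy = (2*w) dy, which multiplied by dx ∧ dw gives (-2*w) dx ∧ dy ∧ dw
  d(w*(2*y + z)) includes (∂/∂z)(w*(2*y + z)) dz = (w) dz, which multiplied by dx ∧ dw gives (-w) dx ∧ dz ∧ dw
  d(-3*w*y + 3*w*z + y^2) includes (∂/∂w)(-3*w*y + 3*w*z + y^2) dw = (-3*y + 3*z) dw, which multiplied by dy ∧ dz gives (-3*y + 3*z) dy ∧ dz ∧ dw
  d(4*x*z) includes (∂/∂x)(4*x*z) dx = (4*z) dx, which multiplied by dy ∧ dw gives (4*z) dx ∧ dy ∧ dw
  d(4*x*z) includes (∂/∂z)(4*x*z) dz = (4*x) dz, which multiplied by dy ∧ dw gives (-4*x) dy ∧ dz ∧ dw
Collecting like 3-forms: d(omega) = (-w + 2*y) dx ∧ dy ∧ dz + (-7*w + y) dx ∧ dz ∧ dw + (-2*w + 4*z) dx ∧ dy ∧ dw + (-4*x - 3*y + 3*z) dy ∧ dz ∧ dw.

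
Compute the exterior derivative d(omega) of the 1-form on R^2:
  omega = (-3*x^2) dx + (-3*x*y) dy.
d(omega) = (-3*y) dx ∧ dy

For a 1-form omega = sum_i f_i dx_i, the exterior derivative is
  d(omega) = sum_{i < j} (∂f_j/∂x_i - ∂f_i/∂x_j) dx_i ∧ dx_j.
  coefficient of dx ∧ dy: ∂f_2/∂x - ∂f_1/∂y = ∂(-3*x*y)/∂x - ∂(-3*x^2)/∂y = -3*y
Assembling: d(omega) = (-3*y) dx ∧ dy.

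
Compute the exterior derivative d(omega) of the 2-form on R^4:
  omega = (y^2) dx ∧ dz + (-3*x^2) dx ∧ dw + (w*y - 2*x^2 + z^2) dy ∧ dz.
d(omega) = (-4*x - 2*y) dx ∧ dy ∧ dz + (y) dy ∧ dz ∧ dw

For a 2-form omega = sum_{i<j} g_{ij} dx_i ∧ dx_j, the exterior derivative is
  d(omega) = sum_{i<j} d(g_{ij}) ∧ dx_i ∧ dx_j = sum_{i<j, k} (∂g_{ij}/∂x_k) dx_k ∧ dx_i ∧ dx_j.
Expand each term, using dx_k ∧ dx_i ∧ dx_j = sgn(permutation) dx_{(a)} ∧ dx_{(b)} ∧ dx_{(c)} with (a < b < c) sorted:
  d(y^2) includes (∂/∂y)(y^2) dy = (2*y) dy, which multiplied by dx ∧ dz gives (-2*y) dx ∧ dy ∧ dz
  d(w*y - 2*x^2 + z^2) includes (∂/∂x)(w*y - 2*x^2 + z^2) dx = (-4*x) dx, which multiplied by dy ∧ dz gives (-4*x) dx ∧ dy ∧ dz
  d(w*y - 2*x^2 + z^2) includes (∂/∂w)(w*y - 2*x^2 + z^2) dw = (y) dw, which multiplied by dy ∧ dz gives (y) dy ∧ dz ∧ dw
Collecting like 3-forms: d(omega) = (-4*x - 2*y) dx ∧ dy ∧ dz + (y) dy ∧ dz ∧ dw.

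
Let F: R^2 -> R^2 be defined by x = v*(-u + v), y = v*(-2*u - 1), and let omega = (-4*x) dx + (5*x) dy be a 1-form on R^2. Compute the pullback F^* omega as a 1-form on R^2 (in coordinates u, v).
F^* omega = (6*v^2*(u - v)) du + (v*(6*u^2 + 2*u*v + 5*u - 8*v^2 - 5*v)) dv

Using F^*(f dg) = (f ∘ F) d(g ∘ F), substitute each coordinate x_i by F_i(u, v) in f_i, and replace dx_i by d F_i = (∂F_i/∂u) du + (∂F_i/∂v) dv.
  For the x component: f_1(F) = 4*v*(u - v); d F_1 = (-v) du + (-u + 2*v) dv
  For the y component: f_2(F) = 5*v*(-u + v); d F_2 = (-2*v) du + (-2*u - 1) dv
Combining and collecting du, dv coefficients:
  coeff of du: 6*v^2*(u - v)
  coeff of dv: v*(6*u^2 + 2*u*v + 5*u - 8*v^2 - 5*v)
F^* omega = (6*v^2*(u - v)) du + (v*(6*u^2 + 2*u*v + 5*u - 8*v^2 - 5*v)) dv.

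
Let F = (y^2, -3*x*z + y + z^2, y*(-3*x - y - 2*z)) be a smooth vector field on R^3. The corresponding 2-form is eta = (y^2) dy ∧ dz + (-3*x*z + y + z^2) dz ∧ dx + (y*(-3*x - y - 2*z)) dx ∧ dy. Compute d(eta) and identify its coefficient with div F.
d(eta) = (1 - 2*y) dx ∧ dy ∧ dz; div F = 1 - 2*y

For a 2-form in R^3 of the form above, applying d gives a 3-form with coefficient ∂P/∂x + ∂Q/∂y + ∂R/∂z:
  ∂P/∂x = 0
  ∂Q/∂y = 1
  ∂R/∂z = -2*y
Sum = 1 - 2*y, which is exactly div F.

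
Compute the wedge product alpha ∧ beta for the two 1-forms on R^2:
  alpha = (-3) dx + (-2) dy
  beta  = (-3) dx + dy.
alpha ∧ beta = (-9) dx ∧ dy

Distribute the wedge, using dx_i ∧ dx_j = -dx_j ∧ dx_i and dx_i ∧ dx_i = 0. For each pair (i, j) with i < j, the coefficient of dx_i ∧ dx_j in alpha ∧ beta is (alpha_i * beta_j - alpha_j * beta_i). Collecting: alpha ∧ beta = (-9) dx ∧ dy.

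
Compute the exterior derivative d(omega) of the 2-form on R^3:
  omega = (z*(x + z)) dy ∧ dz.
d(omega) = (z) dx ∧ dy ∧ dz

For a 2-form omega = sum_{i<j} g_{ij} dx_i ∧ dx_j, the exterior derivative is
  d(omega) = sum_{i<j} d(g_{ij}) ∧ dx_i ∧ dx_j = sum_{i<j, k} (∂g_{ij}/∂x_k) dx_k ∧ dx_i ∧ dx_j.
Expand each term, using dx_k ∧ dx_i ∧ dx_j = sgn(permutation) dx_{(a)} ∧ dx_{(b)} ∧ dx_{(c)} with (a < b < c) sorted:
  d(z*(x + z)) includes (∂/∂x)(z*(x + z)) dx = (z) dx, which multiplied by dy ∧ dz gives (z) dx ∧ dy ∧ dz
Collecting like 3-forms: d(omega) = (z) dx ∧ dy ∧ dz.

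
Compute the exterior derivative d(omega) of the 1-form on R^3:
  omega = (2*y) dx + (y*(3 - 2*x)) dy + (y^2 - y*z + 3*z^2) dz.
d(omega) = (-2*y - 2) dx ∧ dy + (2*y - z) dy ∧ dz

For a 1-form omega = sum_i f_i dx_i, the exterior derivative is
  d(omega) = sum_{i < j} (∂f_j/∂x_i - ∂f_i/∂x_j) dx_i ∧ dx_j.
  coefficient of dx ∧ dy: ∂f_2/∂x - ∂f_1/∂y = ∂(y*(3 - 2*x))/∂x - ∂(2*y)/∂y = -2*y - 2
  coefficient of dy ∧ dz: ∂f_3/∂y - ∂f_2/∂z = ∂(y^2 - y*z + 3*z^2)/∂y - ∂(y*(3 - 2*x))/∂z = 2*y - z
Assembling: d(omega) = (-2*y - 2) dx ∧ dy + (2*y - z) dy ∧ dz.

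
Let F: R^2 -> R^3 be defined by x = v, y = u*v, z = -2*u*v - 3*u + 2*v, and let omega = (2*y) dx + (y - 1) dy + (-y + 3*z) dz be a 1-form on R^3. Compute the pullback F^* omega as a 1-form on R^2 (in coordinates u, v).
F^* omega = (15*u*v^2 + 39*u*v + 27*u - 12*v^2 - 19*v) du + (15*u^2*v + 18*u^2 - 24*u*v - 19*u + 12*v) dv

Using F^*(f dg) = (f ∘ F) d(g ∘ F), substitute each coordinate x_i by F_i(u, v) in f_i, and replace dx_i by d F_i = (∂F_i/∂u) du + (∂F_i/∂v) dv.
  For the x component: f_1(F) = 2*u*v; d F_1 = (0) du + (1) dv
  For the y component: f_2(F) = u*v - 1; d F_2 = (v) du + (u) dv
  For the z component: f_3(F) = -7*u*v - 9*u + 6*v; d F_3 = (-2*v - 3) du + (2 - 2*u) dv
Combining and collecting du, dv coefficients:
  coeff of du: 15*u*v^2 + 39*u*v + 27*u - 12*v^2 - 19*v
  coeff of dv: 15*u^2*v + 18*u^2 - 24*u*v - 19*u + 12*v
F^* omega = (15*u*v^2 + 39*u*v + 27*u - 12*v^2 - 19*v) du + (15*u^2*v + 18*u^2 - 24*u*v - 19*u + 12*v) dv.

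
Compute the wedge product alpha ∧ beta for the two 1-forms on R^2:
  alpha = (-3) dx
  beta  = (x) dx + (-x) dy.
alpha ∧ beta = (3*x) dx ∧ dy

Distribute the wedge, using dx_i ∧ dx_j = -dx_j ∧ dx_i and dx_i ∧ dx_i = 0. For each pair (i, j) with i < j, the coefficient of dx_i ∧ dx_j in alpha ∧ beta is (alpha_i * beta_j - alpha_j * beta_i). Collecting: alpha ∧ beta = (3*x) dx ∧ dy.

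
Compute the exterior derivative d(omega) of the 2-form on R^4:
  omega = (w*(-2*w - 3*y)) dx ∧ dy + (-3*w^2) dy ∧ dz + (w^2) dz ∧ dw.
d(omega) = (-4*w - 3*y) dx ∧ dy ∧ dw + (-6*w) dy ∧ dz ∧ dw

For a 2-form omega = sum_{i<j} g_{ij} dx_i ∧ dx_j, the exterior derivative is
  d(omega) = sum_{i<j} d(g_{ij}) ∧ dx_i ∧ dx_j = sum_{i<j, k} (∂g_{ij}/∂x_k) dx_k ∧ dx_i ∧ dx_j.
Expand each term, using dx_k ∧ dx_i ∧ dx_j = sgn(permutation) dx_{(a)} ∧ dx_{(b)} ∧ dx_{(c)} with (a < b < c) sorted:
  d(w*(-2*w - 3*y)) includes (∂/∂w)(w*(-2*w - 3*y)) dw = (-4*w - 3*y) dw, which multiplied by dx ∧ dy gives (-4*w - 3*y) dx ∧ dy ∧ dw
  d(-3*w^2) includes (∂/∂w)(-3*w^2) dw = (-6*w) dw, which multiplied by dy ∧ dz gives (-6*w) dy ∧ dz ∧ dw
Collecting like 3-forms: d(omega) = (-4*w - 3*y) dx ∧ dy ∧ dw + (-6*w) dy ∧ dz ∧ dw.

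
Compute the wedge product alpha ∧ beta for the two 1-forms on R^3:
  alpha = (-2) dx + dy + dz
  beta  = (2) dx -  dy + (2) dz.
alpha ∧ beta = (-6) dx ∧ dz + (3) dy ∧ dz

Distribute the wedge, using dx_i ∧ dx_j = -dx_j ∧ dx_i and dx_i ∧ dx_i = 0. For each pair (i, j) with i < j, the coefficient of dx_i ∧ dx_j in alpha ∧ beta is (alpha_i * beta_j - alpha_j * beta_i). Collecting: alpha ∧ beta = (-6) dx ∧ dz + (3) dy ∧ dz.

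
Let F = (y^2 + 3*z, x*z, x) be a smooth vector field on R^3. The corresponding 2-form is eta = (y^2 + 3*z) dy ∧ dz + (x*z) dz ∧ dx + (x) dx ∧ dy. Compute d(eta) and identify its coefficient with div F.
d(eta) = (0) dx ∧ dy ∧ dz; div F = 0

For a 2-form in R^3 of the form above, applying d gives a 3-form with coefficient ∂P/∂x + ∂Q/∂y + ∂R/∂z:
  ∂P/∂x = 0
  ∂Q/∂y = 0
  ∂R/∂z = 0
Sum = 0, which is exactly div F.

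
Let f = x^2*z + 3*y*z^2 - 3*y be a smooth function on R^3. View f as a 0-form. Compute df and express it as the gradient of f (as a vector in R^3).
df = (2*x*z) dx + (3*z^2 - 3) dy + (x^2 + 6*y*z) dz; grad f = (2*x*z, 3*z^2 - 3, x^2 + 6*y*z)

For a 0-form f, d f = (∂f/∂x) dx + (∂f/∂y) dy + (∂f/∂z) dz. The components of the vector representation are exactly the entries of grad f in Cartesian coordinates:
  ∂f/∂x = 2*x*z
  ∂f/∂y = 3*z^2 - 3
  ∂f/∂z = x^2 + 6*y*z.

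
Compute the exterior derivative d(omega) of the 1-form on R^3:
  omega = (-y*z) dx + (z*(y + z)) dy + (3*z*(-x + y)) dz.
d(omega) = (z) dx ∧ dy + (y - 3*z) dx ∧ dz + (-y + z) dy ∧ dz

For a 1-form omega = sum_i f_i dx_i, the exterior derivative is
  d(omega) = sum_{i < j} (∂f_j/∂x_i - ∂f_i/∂x_j) dx_i ∧ dx_j.
  coefficient of dx ∧ dy: ∂f_2/∂x - ∂f_1/∂y = ∂(z*(y + z))/∂x - ∂(-y*z)/∂y = z
  coefficient of dx ∧ dz: ∂f_3/∂x - ∂f_1/∂z = ∂(3*z*(-x + y))/∂x - ∂(-y*z)/∂z = y - 3*z
  coefficient of dy ∧ dz: ∂f_3/∂y - ∂f_2/∂z = ∂(3*z*(-x + y))/∂y - ∂(z*(y + z))/∂z = -y + z
Assembling: d(omega) = (z) dx ∧ dy + (y - 3*z) dx ∧ dz + (-y + z) dy ∧ dz.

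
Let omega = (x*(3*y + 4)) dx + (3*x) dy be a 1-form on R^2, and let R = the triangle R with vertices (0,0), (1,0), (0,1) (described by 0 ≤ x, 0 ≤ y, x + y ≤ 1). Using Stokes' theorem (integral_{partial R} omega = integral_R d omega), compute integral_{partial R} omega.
integral_(partial R) omega = 1

Stokes: integral_partial_R omega = integral_R d omega with d omega = (∂Q/∂x - ∂P/∂y) dx ∧ dy.
  ∂Q/∂x = 3
  ∂P/∂y = 3*x
  integrand = ∂Q/∂x - ∂P/∂y = 3 - 3*x.
Integrating over R: integral_0^1 integral_0^{1-x} (3 - 3*x) dy dx = 1.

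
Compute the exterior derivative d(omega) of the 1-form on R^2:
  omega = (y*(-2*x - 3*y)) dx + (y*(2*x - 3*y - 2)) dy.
d(omega) = (2*x + 8*y) dx ∧ dy

For a 1-form omega = sum_i f_i dx_i, the exterior derivative is
  d(omega) = sum_{i < j} (∂f_j/∂x_i - ∂f_i/∂x_j) dx_i ∧ dx_j.
  coefficient of dx ∧ dy: ∂f_2/∂x - ∂f_1/∂y = ∂(y*(2*x - 3*y - 2))/∂x - ∂(y*(-2*x - 3*y))/∂y = 2*x + 8*y
Assembling: d(omega) = (2*x + 8*y) dx ∧ dy.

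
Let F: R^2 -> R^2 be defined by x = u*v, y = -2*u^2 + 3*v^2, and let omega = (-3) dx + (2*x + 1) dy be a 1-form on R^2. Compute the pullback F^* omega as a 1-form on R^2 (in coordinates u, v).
F^* omega = (-8*u^2*v - 4*u - 3*v) du + (12*u*v^2 - 3*u + 6*v) dv

Using F^*(f dg) = (f ∘ F) d(g ∘ F), substitute each coordinate x_i by F_i(u, v) in f_i, and replace dx_i by d F_i = (∂F_i/∂u) du + (∂F_i/∂v) dv.
  For the x component: f_1(F) = -3; d F_1 = (v) du + (u) dv
  For the y component: f_2(F) = 2*u*v + 1; d F_2 = (-4*u) du + (6*v) dv
Combining and collecting du, dv coefficients:
  coeff of du: -8*u^2*v - 4*u - 3*v
  coeff of dv: 12*u*v^2 - 3*u + 6*v
F^* omega = (-8*u^2*v - 4*u - 3*v) du + (12*u*v^2 - 3*u + 6*v) dv.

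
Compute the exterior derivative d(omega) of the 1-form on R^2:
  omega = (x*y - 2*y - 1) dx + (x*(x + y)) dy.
d(omega) = (x + y + 2) dx ∧ dy

For a 1-form omega = sum_i f_i dx_i, the exterior derivative is
  d(omega) = sum_{i < j} (∂f_j/∂x_i - ∂f_i/∂x_j) dx_i ∧ dx_j.
  coefficient of dx ∧ dy: ∂f_2/∂x - ∂f_1/∂y = ∂(x*(x + y))/∂x - ∂(x*y - 2*y - 1)/∂y = x + y + 2
Assembling: d(omega) = (x + y + 2) dx ∧ dy.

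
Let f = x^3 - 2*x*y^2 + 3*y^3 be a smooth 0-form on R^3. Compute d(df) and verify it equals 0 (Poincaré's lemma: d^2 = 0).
d(df) = 0

Step 1: df = sum_i (∂f/∂x_i) dx_i = (3*x^2 - 2*y^2) dx + (y*(-4*x + 9*y)) dy + (0) dz.
Step 2: Apply d again. Using the 1-form formula, the coefficient of dx ∧ dy in d(df) is ∂^2 f/∂x ∂y - ∂^2 f/∂y ∂x = (-4*y) - (-4*y) = 0 (equality of mixed partials for smooth f).
Similarly for dx ∧ dz and dy ∧ dz — all coefficients vanish. So d(df) = 0.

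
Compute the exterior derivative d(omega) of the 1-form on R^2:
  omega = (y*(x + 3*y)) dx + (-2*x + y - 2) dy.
d(omega) = (-x - 6*y - 2) dx ∧ dy

For a 1-form omega = sum_i f_i dx_i, the exterior derivative is
  d(omega) = sum_{i < j} (∂f_j/∂x_i - ∂f_i/∂x_j) dx_i ∧ dx_j.
  coefficient of dx ∧ dy: ∂f_2/∂x - ∂f_1/∂y = ∂(-2*x + y - 2)/∂x - ∂(y*(x + 3*y))/∂y = -x - 6*y - 2
Assembling: d(omega) = (-x - 6*y - 2) dx ∧ dy.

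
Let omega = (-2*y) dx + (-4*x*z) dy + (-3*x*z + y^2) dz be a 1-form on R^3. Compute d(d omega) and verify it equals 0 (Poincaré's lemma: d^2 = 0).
d(d omega) = 0

Step 1: d omega = sum_{i<j} (∂f_j/∂x_i - ∂f_i/∂x_j) dx_i ∧ dx_j:
  coeff of dx ∧ dy: 2 - 4*z
  coeff of dx ∧ dz: -3*z
  coeff of dy ∧ dz: 4*x + 2*y
Step 2: Apply d again to each 2-form coefficient. The only possible 3-form in R^3 is dx ∧ dy ∧ dz, with coefficient
  ∂(coeff of dy∧dz)/∂x - ∂(coeff of dx∧dz)/∂y + ∂(coeff of dx∧dy)/∂z
  = ∂/∂x (4*x + 2*y) - ∂/∂y (-3*z) + ∂/∂z (2 - 4*z).
Each of these terms simplifies to sums of mixed partials that cancel in pairs. The result is 0 (by equality of mixed partials for smooth functions — Schwarz / Clairaut).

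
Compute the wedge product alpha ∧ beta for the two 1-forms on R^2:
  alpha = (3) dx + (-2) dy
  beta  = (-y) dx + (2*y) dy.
alpha ∧ beta = (4*y) dx ∧ dy

Distribute the wedge, using dx_i ∧ dx_j = -dx_j ∧ dx_i and dx_i ∧ dx_i = 0. For each pair (i, j) with i < j, the coefficient of dx_i ∧ dx_j in alpha ∧ beta is (alpha_i * beta_j - alpha_j * beta_i). Collecting: alpha ∧ beta = (4*y) dx ∧ dy.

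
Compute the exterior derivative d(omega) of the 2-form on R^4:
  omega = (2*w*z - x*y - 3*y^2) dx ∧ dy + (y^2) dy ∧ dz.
d(omega) = (2*w) dx ∧ dy ∧ dz + (2*z) dx ∧ dy ∧ dw

For a 2-form omega = sum_{i<j} g_{ij} dx_i ∧ dx_j, the exterior derivative is
  d(omega) = sum_{i<j} d(g_{ij}) ∧ dx_i ∧ dx_j = sum_{i<j, k} (∂g_{ij}/∂x_k) dx_k ∧ dx_i ∧ dx_j.
Expand each term, using dx_k ∧ dx_i ∧ dx_j = sgn(permutation) dx_{(a)} ∧ dx_{(b)} ∧ dx_{(c)} with (a < b < c) sorted:
  d(2*w*z - x*y - 3*y^2) includes (∂/∂z)(2*w*z - x*y - 3*y^2) dz = (2*w) dz, which multiplied by dx ∧ dy gives (2*w) dx ∧ dy ∧ dz
  d(2*w*z - x*y - 3*y^2) includes (∂/∂w)(2*w*z - x*y - 3*y^2) dw = (2*z) dw, which multiplied by dx ∧ dy gives (2*z) dx ∧ dy ∧ dw
Collecting like 3-forms: d(omega) = (2*w) dx ∧ dy ∧ dz + (2*z) dx ∧ dy ∧ dw.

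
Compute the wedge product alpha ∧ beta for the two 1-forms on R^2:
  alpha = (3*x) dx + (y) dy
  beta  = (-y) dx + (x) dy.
alpha ∧ beta = (3*x^2 + y^2) dx ∧ dy

Distribute the wedge, using dx_i ∧ dx_j = -dx_j ∧ dx_i and dx_i ∧ dx_i = 0. For each pair (i, j) with i < j, the coefficient of dx_i ∧ dx_j in alpha ∧ beta is (alpha_i * beta_j - alpha_j * beta_i). Collecting: alpha ∧ beta = (3*x^2 + y^2) dx ∧ dy.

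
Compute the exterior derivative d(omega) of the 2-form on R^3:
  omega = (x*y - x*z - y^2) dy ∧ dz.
d(omega) = (y - z) dx ∧ dy ∧ dz

For a 2-form omega = sum_{i<j} g_{ij} dx_i ∧ dx_j, the exterior derivative is
  d(omega) = sum_{i<j} d(g_{ij}) ∧ dx_i ∧ dx_j = sum_{i<j, k} (∂g_{ij}/∂x_k) dx_k ∧ dx_i ∧ dx_j.
Expand each term, using dx_k ∧ dx_i ∧ dx_j = sgn(permutation) dx_{(a)} ∧ dx_{(b)} ∧ dx_{(c)} with (a < b < c) sorted:
  d(x*y - x*z - y^2) includes (∂/∂x)(x*y - x*z - y^2) dx = (y - z) dx, which multiplied by dy ∧ dz gives (y - z) dx ∧ dy ∧ dz
Collecting like 3-forms: d(omega) = (y - z) dx ∧ dy ∧ dz.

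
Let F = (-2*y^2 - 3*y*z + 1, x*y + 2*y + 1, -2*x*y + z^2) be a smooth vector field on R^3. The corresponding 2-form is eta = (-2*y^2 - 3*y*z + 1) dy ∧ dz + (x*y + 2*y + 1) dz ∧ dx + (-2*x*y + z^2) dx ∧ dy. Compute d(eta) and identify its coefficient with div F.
d(eta) = (x + 2*z + 2) dx ∧ dy ∧ dz; div F = x + 2*z + 2

For a 2-form in R^3 of the form above, applying d gives a 3-form with coefficient ∂P/∂x + ∂Q/∂y + ∂R/∂z:
  ∂P/∂x = 0
  ∂Q/∂y = x + 2
  ∂R/∂z = 2*z
Sum = x + 2*z + 2, which is exactly div F.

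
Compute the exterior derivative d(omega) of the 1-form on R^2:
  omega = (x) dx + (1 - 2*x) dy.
d(omega) = (-2) dx ∧ dy

For a 1-form omega = sum_i f_i dx_i, the exterior derivative is
  d(omega) = sum_{i < j} (∂f_j/∂x_i - ∂f_i/∂x_j) dx_i ∧ dx_j.
  coefficient of dx ∧ dy: ∂f_2/∂x - ∂f_1/∂y = ∂(1 - 2*x)/∂x - ∂(x)/∂y = -2
Assembling: d(omega) = (-2) dx ∧ dy.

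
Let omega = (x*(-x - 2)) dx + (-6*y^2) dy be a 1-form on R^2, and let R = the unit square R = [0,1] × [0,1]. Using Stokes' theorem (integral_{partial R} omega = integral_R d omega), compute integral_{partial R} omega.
integral_(partial R) omega = 0

Stokes: integral_partial_R omega = integral_R d omega with d omega = (∂Q/∂x - ∂P/∂y) dx ∧ dy.
  ∂Q/∂x = 0
  ∂P/∂y = 0
  integrand = ∂Q/∂x - ∂P/∂y = 0.
Integrating over R: integral_0^1 integral_0^1 (0) dx dy = 0.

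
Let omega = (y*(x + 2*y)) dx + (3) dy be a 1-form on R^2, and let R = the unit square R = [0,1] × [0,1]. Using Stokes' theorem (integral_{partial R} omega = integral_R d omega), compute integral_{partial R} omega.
integral_(partial R) omega = -5/2

Stokes: integral_partial_R omega = integral_R d omega with d omega = (∂Q/∂x - ∂P/∂y) dx ∧ dy.
  ∂Q/∂x = 0
  ∂P/∂y = x + 4*y
  integrand = ∂Q/∂x - ∂P/∂y = -x - 4*y.
Integrating over R: integral_0^1 integral_0^1 (-x - 4*y) dx dy = -5/2.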